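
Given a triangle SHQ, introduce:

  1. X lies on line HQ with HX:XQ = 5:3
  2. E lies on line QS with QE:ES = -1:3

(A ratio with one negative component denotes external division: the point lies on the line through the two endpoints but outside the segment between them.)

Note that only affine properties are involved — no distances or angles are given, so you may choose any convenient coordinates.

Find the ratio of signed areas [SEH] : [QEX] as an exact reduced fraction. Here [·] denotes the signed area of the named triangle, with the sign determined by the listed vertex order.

[SEH]:[QEX] = 8

Set S = (0, 0), H = (1, 0), Q = (0, 1); any affine frame gives the same invariant.
1. X lies on line HQ with HX:XQ = 5:3 ⇒ X = (3/8, 5/8)
2. E lies on line QS with QE:ES = -1:3 ⇒ E = (0, 3/2)
2·[SEH] = -3/2, 2·[QEX] = -3/16
[SEH]:[QEX] = -3/2:-3/16 = 8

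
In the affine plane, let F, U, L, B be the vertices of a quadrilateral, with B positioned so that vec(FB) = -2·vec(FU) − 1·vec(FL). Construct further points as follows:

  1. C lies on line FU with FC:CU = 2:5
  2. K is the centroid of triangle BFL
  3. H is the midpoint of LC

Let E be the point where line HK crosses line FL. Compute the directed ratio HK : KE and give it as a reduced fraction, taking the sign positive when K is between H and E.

HK:KE = -17/14

Set F = (0, 0), U = (1, 0), L = (0, 1), B = (-2, -1); any affine frame gives the same invariant.
1. C lies on line FU with FC:CU = 2:5 ⇒ C = (2/7, 0)
2. K is the centroid of triangle BFL ⇒ K = (-2/3, 0)
3. H is the midpoint of LC ⇒ H = (1/7, 1/2)
line HK meets FL at E = (0, 7/17)
K = H + t·(E−H) with t = 17/3, so HK:KE = 17/3:-14/3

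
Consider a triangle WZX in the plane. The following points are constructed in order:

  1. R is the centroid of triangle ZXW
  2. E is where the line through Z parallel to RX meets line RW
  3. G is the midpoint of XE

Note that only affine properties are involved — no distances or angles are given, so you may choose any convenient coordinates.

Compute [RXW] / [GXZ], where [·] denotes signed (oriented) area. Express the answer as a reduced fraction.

Assign W = (0, 0), Z = (1, 0), X = (0, 1) — the answer is frame-independent, so this choice is without loss of generality.
1. R is the centroid of triangle ZXW ⇒ R = (1/3, 1/3)
2. E is where the line through Z parallel to RX meets line RW ⇒ E = (2/3, 2/3)
3. G is the midpoint of XE ⇒ G = (1/3, 5/6)
2·[RXW] = 1/3, 2·[GXZ] = 1/6
[RXW]:[GXZ] = 1/3:1/6 = 2

[RXW]:[GXZ] = 2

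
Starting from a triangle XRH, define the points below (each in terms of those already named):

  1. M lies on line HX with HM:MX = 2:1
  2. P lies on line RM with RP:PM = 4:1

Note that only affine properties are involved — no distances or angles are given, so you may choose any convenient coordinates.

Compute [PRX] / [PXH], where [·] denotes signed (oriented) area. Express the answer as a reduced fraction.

[PRX]:[PXH] = 4/3

Work in coordinates with X = (0, 0), R = (1, 0), H = (0, 1).
1. M lies on line HX with HM:MX = 2:1 ⇒ M = (0, 1/3)
2. P lies on line RM with RP:PM = 4:1 ⇒ P = (1/5, 4/15)
2·[PRX] = -4/15, 2·[PXH] = -1/5
[PRX]:[PXH] = -4/15:-1/5 = 4/3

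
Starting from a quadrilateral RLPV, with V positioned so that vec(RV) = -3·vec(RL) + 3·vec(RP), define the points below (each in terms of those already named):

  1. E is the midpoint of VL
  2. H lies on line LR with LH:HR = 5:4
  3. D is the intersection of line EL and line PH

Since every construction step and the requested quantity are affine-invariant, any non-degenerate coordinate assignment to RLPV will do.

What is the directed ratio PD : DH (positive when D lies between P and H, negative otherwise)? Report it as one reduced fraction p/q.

PD:DH = 3/5

Choose coordinates R = (0, 0), L = (1, 0), P = (0, 1), V = (-3, 3).
1. E is the midpoint of VL ⇒ E = (-1, 3/2)
2. H lies on line LR with LH:HR = 5:4 ⇒ H = (4/9, 0)
3. D is the intersection of line EL and line PH ⇒ D = (1/6, 5/8)
D = P + t·(H−P) with t = 3/8, so PD:DH = t:(1−t) = 3/8:5/8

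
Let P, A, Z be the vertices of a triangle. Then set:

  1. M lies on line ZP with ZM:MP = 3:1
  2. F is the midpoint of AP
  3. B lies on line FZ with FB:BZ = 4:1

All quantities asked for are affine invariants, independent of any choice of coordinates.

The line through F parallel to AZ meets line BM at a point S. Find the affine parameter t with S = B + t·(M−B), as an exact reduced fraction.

Work in coordinates with P = (0, 0), A = (1, 0), Z = (0, 1).
1. M lies on line ZP with ZM:MP = 3:1 ⇒ M = (0, 1/4)
2. F is the midpoint of AP ⇒ F = (1/2, 0)
3. B lies on line FZ with FB:BZ = 4:1 ⇒ B = (1/10, 4/5)
through F parallel to AZ: direction (-1, 1); meets BM at S = (1/26, 6/13)
S = B + t·(M−B) with t = 8/13

t = 8/13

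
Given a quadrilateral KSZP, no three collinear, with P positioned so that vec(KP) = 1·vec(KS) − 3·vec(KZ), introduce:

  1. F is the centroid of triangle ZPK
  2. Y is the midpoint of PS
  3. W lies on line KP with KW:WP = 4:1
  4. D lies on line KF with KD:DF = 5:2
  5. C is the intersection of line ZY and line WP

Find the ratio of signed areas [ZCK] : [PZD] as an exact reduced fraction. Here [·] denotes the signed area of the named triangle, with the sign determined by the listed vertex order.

[ZCK]:[PZD] = 42/11

Work in coordinates with K = (0, 0), S = (1, 0), Z = (0, 1), P = (1, -3).
1. F is the centroid of triangle ZPK ⇒ F = (1/3, -2/3)
2. Y is the midpoint of PS ⇒ Y = (1, -3/2)
3. W lies on line KP with KW:WP = 4:1 ⇒ W = (4/5, -12/5)
4. D lies on line KF with KD:DF = 5:2 ⇒ D = (5/21, -10/21)
5. C is the intersection of line ZY and line WP ⇒ C = (-2, 6)
2·[ZCK] = 2, 2·[PZD] = 11/21
[ZCK]:[PZD] = 2:11/21 = 42/11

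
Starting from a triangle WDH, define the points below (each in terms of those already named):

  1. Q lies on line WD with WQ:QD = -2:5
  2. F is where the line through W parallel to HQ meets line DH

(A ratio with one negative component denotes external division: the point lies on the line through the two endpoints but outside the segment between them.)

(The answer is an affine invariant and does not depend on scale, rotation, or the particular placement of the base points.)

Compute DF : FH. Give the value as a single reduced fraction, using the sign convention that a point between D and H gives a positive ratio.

Choose coordinates W = (0, 0), D = (1, 0), H = (0, 1).
1. Q lies on line WD with WQ:QD = -2:5 ⇒ Q = (-2/3, 0)
2. F is where the line through W parallel to HQ meets line DH ⇒ F = (2/5, 3/5)
F = D + t·(H−D) with t = 3/5, so DF:FH = t:(1−t) = 3/5:2/5

DF:FH = 3/2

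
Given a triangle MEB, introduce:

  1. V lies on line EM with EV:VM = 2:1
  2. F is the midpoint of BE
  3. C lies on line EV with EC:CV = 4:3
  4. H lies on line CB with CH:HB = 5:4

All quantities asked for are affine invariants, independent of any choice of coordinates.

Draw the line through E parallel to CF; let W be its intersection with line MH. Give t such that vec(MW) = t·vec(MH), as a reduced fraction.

t = 27/11

Set M = (0, 0), E = (1, 0), B = (0, 1); any affine frame gives the same invariant.
1. V lies on line EM with EV:VM = 2:1 ⇒ V = (1/3, 0)
2. F is the midpoint of BE ⇒ F = (1/2, 1/2)
3. C lies on line EV with EC:CV = 4:3 ⇒ C = (13/21, 0)
4. H lies on line CB with CH:HB = 5:4 ⇒ H = (52/189, 5/9)
through E parallel to CF: direction (-5/42, 1/2); meets MH at W = (52/77, 15/11)
W = M + t·(H−M) with t = 27/11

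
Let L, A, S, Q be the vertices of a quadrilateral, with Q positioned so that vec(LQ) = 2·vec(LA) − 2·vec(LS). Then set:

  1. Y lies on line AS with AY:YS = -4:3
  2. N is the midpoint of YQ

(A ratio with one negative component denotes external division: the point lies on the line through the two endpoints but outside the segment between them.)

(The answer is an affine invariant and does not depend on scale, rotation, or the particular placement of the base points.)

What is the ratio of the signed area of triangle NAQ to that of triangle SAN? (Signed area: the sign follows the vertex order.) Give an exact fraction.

Work in coordinates with L = (0, 0), A = (1, 0), S = (0, 1), Q = (2, -2).
1. Y lies on line AS with AY:YS = -4:3 ⇒ Y = (-3, 4)
2. N is the midpoint of YQ ⇒ N = (-1/2, 1)
2·[NAQ] = -2, 2·[SAN] = -1/2
[NAQ]:[SAN] = -2:-1/2 = 4

[NAQ]:[SAN] = 4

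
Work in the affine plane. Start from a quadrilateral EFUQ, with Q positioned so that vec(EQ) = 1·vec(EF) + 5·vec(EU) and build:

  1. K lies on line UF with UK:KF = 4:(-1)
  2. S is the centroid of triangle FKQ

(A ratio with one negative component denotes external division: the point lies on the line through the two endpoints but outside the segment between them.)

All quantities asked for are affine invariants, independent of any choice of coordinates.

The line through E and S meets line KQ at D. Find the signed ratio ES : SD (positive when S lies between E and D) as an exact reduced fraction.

Set E = (0, 0), F = (1, 0), U = (0, 1), Q = (1, 5); any affine frame gives the same invariant.
1. K lies on line UF with UK:KF = 4:(-1) ⇒ K = (4/3, -1/3)
2. S is the centroid of triangle FKQ ⇒ S = (10/9, 14/9)
line ES meets KQ at D = (35/29, 49/29)
S = E + t·(D−E) with t = 58/63, so ES:SD = 58/63:5/63

ES:SD = 58/5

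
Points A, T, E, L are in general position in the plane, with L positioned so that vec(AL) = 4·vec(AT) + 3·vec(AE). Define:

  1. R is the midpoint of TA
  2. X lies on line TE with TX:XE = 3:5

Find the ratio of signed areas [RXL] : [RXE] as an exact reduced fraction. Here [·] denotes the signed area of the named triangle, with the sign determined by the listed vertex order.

Work in coordinates with A = (0, 0), T = (1, 0), E = (0, 1), L = (4, 3).
1. R is the midpoint of TA ⇒ R = (1/2, 0)
2. X lies on line TE with TX:XE = 3:5 ⇒ X = (5/8, 3/8)
2·[RXL] = -15/16, 2·[RXE] = 5/16
[RXL]:[RXE] = -15/16:5/16 = -3

[RXL]:[RXE] = -3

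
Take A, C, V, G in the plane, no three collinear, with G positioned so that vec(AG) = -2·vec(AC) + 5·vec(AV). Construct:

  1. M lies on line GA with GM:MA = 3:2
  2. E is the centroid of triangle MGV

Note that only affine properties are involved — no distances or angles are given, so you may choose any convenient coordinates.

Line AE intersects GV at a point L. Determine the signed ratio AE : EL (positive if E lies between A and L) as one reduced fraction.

Assign A = (0, 0), C = (1, 0), V = (0, 1), G = (-2, 5) — the answer is frame-independent, so this choice is without loss of generality.
1. M lies on line GA with GM:MA = 3:2 ⇒ M = (-4/5, 2)
2. E is the centroid of triangle MGV ⇒ E = (-14/15, 8/3)
line AE meets GV at L = (-7/6, 10/3)
E = A + t·(L−A) with t = 4/5, so AE:EL = 4/5:1/5

AE:EL = 4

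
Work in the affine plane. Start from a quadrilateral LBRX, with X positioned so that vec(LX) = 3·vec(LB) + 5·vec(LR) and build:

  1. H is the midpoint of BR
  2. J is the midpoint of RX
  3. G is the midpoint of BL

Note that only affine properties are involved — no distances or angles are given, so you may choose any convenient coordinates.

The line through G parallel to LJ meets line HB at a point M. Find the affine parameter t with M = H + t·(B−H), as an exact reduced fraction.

Work in coordinates with L = (0, 0), B = (1, 0), R = (0, 1), X = (3, 5).
1. H is the midpoint of BR ⇒ H = (1/2, 1/2)
2. J is the midpoint of RX ⇒ J = (3/2, 3)
3. G is the midpoint of BL ⇒ G = (1/2, 0)
through G parallel to LJ: direction (3/2, 3); meets HB at M = (2/3, 1/3)
M = H + t·(B−H) with t = 1/3

t = 1/3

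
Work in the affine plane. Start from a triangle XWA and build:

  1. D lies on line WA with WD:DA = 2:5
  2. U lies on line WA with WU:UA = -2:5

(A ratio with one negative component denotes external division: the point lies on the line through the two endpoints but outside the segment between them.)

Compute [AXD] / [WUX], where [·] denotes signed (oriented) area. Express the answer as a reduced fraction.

Work in coordinates with X = (0, 0), W = (1, 0), A = (0, 1).
1. D lies on line WA with WD:DA = 2:5 ⇒ D = (5/7, 2/7)
2. U lies on line WA with WU:UA = -2:5 ⇒ U = (5/3, -2/3)
2·[AXD] = 5/7, 2·[WUX] = -2/3
[AXD]:[WUX] = 5/7:-2/3 = -15/14

[AXD]:[WUX] = -15/14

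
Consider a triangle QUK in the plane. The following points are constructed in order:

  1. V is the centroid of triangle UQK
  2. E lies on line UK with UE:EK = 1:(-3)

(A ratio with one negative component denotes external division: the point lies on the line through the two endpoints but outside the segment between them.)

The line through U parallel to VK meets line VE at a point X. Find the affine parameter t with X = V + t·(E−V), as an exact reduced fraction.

Work in coordinates with Q = (0, 0), U = (1, 0), K = (0, 1).
1. V is the centroid of triangle UQK ⇒ V = (1/3, 1/3)
2. E lies on line UK with UE:EK = 1:(-3) ⇒ E = (3/2, -1/2)
through U parallel to VK: direction (-1/3, 2/3); meets VE at X = (10/9, -2/9)
X = V + t·(E−V) with t = 2/3

t = 2/3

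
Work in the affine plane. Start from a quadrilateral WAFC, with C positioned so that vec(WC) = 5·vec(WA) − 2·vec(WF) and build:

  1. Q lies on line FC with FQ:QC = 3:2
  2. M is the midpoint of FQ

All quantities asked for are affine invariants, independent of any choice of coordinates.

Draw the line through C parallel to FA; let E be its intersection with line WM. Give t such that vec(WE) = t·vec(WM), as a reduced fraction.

t = 15/8

Assign W = (0, 0), A = (1, 0), F = (0, 1), C = (5, -2) — the answer is frame-independent, so this choice is without loss of generality.
1. Q lies on line FC with FQ:QC = 3:2 ⇒ Q = (3, -4/5)
2. M is the midpoint of FQ ⇒ M = (3/2, 1/10)
through C parallel to FA: direction (1, -1); meets WM at E = (45/16, 3/16)
E = W + t·(M−W) with t = 15/8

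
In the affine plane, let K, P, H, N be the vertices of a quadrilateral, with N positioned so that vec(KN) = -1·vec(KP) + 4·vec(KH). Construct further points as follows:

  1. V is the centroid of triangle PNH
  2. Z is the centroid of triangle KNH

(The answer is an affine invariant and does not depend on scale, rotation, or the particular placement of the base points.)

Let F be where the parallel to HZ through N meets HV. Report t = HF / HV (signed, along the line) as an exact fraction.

t = 3/2

Choose coordinates K = (0, 0), P = (1, 0), H = (0, 1), N = (-1, 4).
1. V is the centroid of triangle PNH ⇒ V = (0, 5/3)
2. Z is the centroid of triangle KNH ⇒ Z = (-1/3, 5/3)
through N parallel to HZ: direction (-1/3, 2/3); meets HV at F = (0, 2)
F = H + t·(V−H) with t = 3/2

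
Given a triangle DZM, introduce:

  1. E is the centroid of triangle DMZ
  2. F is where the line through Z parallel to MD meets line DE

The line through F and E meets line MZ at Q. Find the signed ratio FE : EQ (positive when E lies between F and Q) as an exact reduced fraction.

Choose coordinates D = (0, 0), Z = (1, 0), M = (0, 1).
1. E is the centroid of triangle DMZ ⇒ E = (1/3, 1/3)
2. F is where the line through Z parallel to MD meets line DE ⇒ F = (1, 1)
line FE meets MZ at Q = (1/2, 1/2)
E = F + t·(Q−F) with t = 4/3, so FE:EQ = 4/3:-1/3

FE:EQ = -4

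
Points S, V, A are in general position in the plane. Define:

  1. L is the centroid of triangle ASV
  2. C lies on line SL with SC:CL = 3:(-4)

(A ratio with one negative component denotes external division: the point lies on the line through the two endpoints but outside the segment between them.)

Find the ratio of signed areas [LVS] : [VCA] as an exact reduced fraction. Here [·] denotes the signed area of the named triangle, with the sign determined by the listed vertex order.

[LVS]:[VCA] = 1/9

Assign S = (0, 0), V = (1, 0), A = (0, 1) — the answer is frame-independent, so this choice is without loss of generality.
1. L is the centroid of triangle ASV ⇒ L = (1/3, 1/3)
2. C lies on line SL with SC:CL = 3:(-4) ⇒ C = (-1, -1)
2·[LVS] = -1/3, 2·[VCA] = -3
[LVS]:[VCA] = -1/3:-3 = 1/9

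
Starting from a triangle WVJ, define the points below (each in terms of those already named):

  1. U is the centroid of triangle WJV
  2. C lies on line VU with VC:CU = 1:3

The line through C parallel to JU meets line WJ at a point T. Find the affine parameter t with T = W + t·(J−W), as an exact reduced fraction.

t = 7/4

Work in coordinates with W = (0, 0), V = (1, 0), J = (0, 1).
1. U is the centroid of triangle WJV ⇒ U = (1/3, 1/3)
2. C lies on line VU with VC:CU = 1:3 ⇒ C = (5/6, 1/12)
through C parallel to JU: direction (1/3, -2/3); meets WJ at T = (0, 7/4)
T = W + t·(J−W) with t = 7/4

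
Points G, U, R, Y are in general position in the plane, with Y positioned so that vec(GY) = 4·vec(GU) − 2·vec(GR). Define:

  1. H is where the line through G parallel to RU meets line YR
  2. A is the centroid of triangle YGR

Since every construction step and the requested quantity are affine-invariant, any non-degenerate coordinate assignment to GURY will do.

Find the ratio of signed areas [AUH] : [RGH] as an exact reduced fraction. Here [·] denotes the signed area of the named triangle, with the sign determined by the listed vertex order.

Set G = (0, 0), U = (1, 0), R = (0, 1), Y = (4, -2); any affine frame gives the same invariant.
1. H is where the line through G parallel to RU meets line YR ⇒ H = (-4, 4)
2. A is the centroid of triangle YGR ⇒ A = (4/3, -1/3)
2·[AUH] = 1/3, 2·[RGH] = -4
[AUH]:[RGH] = 1/3:-4 = -1/12

[AUH]:[RGH] = -1/12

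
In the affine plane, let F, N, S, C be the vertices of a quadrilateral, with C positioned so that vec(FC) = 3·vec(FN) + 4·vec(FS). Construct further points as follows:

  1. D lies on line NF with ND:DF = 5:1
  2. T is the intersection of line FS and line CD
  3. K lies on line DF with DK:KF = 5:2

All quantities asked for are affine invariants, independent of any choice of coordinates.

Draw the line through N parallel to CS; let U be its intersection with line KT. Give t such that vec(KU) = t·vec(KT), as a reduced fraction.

Assign F = (0, 0), N = (1, 0), S = (0, 1), C = (3, 4) — the answer is frame-independent, so this choice is without loss of generality.
1. D lies on line NF with ND:DF = 5:1 ⇒ D = (1/6, 0)
2. T is the intersection of line FS and line CD ⇒ T = (0, -4/17)
3. K lies on line DF with DK:KF = 5:2 ⇒ K = (1/21, 0)
through N parallel to CS: direction (-3, -3); meets KT at U = (-13/67, -80/67)
U = K + t·(T−K) with t = 340/67

t = 340/67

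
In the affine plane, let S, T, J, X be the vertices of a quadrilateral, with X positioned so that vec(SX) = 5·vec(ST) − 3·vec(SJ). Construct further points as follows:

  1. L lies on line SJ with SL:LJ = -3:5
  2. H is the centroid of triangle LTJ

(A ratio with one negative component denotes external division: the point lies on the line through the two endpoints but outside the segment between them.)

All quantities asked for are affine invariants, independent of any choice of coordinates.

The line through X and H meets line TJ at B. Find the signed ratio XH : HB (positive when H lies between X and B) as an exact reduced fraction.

XH:HB = -11/5

Choose coordinates S = (0, 0), T = (1, 0), J = (0, 1), X = (5, -3).
1. L lies on line SJ with SL:LJ = -3:5 ⇒ L = (0, -3/2)
2. H is the centroid of triangle LTJ ⇒ H = (1/3, -1/6)
line XH meets TJ at B = (27/11, -16/11)
H = X + t·(B−X) with t = 11/6, so XH:HB = 11/6:-5/6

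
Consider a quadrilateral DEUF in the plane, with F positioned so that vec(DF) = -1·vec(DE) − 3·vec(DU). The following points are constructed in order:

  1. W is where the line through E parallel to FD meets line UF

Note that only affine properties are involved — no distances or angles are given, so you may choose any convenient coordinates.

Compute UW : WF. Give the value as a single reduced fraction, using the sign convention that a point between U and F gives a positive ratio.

Work in coordinates with D = (0, 0), E = (1, 0), U = (0, 1), F = (-1, -3).
1. W is where the line through E parallel to FD meets line UF ⇒ W = (-4, -15)
W = U + t·(F−U) with t = 4, so UW:WF = t:(1−t) = 4:-3

UW:WF = -4/3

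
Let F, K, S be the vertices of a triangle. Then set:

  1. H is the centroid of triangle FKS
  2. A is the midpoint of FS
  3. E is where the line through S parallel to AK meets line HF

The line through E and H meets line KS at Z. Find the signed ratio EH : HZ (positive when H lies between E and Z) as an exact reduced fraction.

Choose coordinates F = (0, 0), K = (1, 0), S = (0, 1).
1. H is the centroid of triangle FKS ⇒ H = (1/3, 1/3)
2. A is the midpoint of FS ⇒ A = (0, 1/2)
3. E is where the line through S parallel to AK meets line HF ⇒ E = (2/3, 2/3)
line EH meets KS at Z = (1/2, 1/2)
H = E + t·(Z−E) with t = 2, so EH:HZ = 2:-1

EH:HZ = -2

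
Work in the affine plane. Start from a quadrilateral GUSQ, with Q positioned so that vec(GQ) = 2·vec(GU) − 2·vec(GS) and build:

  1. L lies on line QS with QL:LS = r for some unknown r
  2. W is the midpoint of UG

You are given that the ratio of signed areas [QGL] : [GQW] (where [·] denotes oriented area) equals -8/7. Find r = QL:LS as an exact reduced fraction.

r = 4/3

Assign G = (0, 0), U = (1, 0), S = (0, 1), Q = (2, -2) — the answer is frame-independent, so this choice is without loss of generality.
1. With QL:LS = r, write λ = r/(r+1) so L = Q + λ·(S−Q); L is affine-linear in λ
2. W is the midpoint of UG ⇒ W = (1/2, 0)
Every point depending on L is an affine combination of L and λ-independent points, so each such coordinate is linear in λ; the λ² term in each signed area is a multiple of (S−Q)×(S−Q) = 0, so 2·[QGL] and 2·[GQW] are each linear in λ. Evaluating at λ=0 and λ=1:
  2·[QGL] = -2·λ,   2·[GQW] = 1
So [QGL]:[GQW] = (-2·λ) / (1). Setting this equal to -8/7:
  -2·λ = -8/7·(1)  ⇒  λ = 4/7
Then r = λ/(1−λ) = (4/7)/(3/7) = 4/3. Check: with r = 4/3, L = (6/7, -2/7) and [QGL]:[GQW] = -8/7 as required.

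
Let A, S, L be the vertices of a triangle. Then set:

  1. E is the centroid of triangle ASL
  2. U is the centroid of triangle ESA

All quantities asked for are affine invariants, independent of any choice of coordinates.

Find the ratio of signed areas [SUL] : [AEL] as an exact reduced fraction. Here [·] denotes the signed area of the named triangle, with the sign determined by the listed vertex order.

[SUL]:[AEL] = -4/3

Work in coordinates with A = (0, 0), S = (1, 0), L = (0, 1).
1. E is the centroid of triangle ASL ⇒ E = (1/3, 1/3)
2. U is the centroid of triangle ESA ⇒ U = (4/9, 1/9)
2·[SUL] = -4/9, 2·[AEL] = 1/3
[SUL]:[AEL] = -4/9:1/3 = -4/3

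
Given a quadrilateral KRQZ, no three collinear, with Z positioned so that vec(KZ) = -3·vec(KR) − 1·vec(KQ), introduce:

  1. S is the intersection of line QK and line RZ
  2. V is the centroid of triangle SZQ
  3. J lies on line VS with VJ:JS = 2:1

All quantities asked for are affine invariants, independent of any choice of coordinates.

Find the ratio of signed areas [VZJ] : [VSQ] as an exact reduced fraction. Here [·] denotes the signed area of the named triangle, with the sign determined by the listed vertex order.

[VZJ]:[VSQ] = 2/3

Assign K = (0, 0), R = (1, 0), Q = (0, 1), Z = (-3, -1) — the answer is frame-independent, so this choice is without loss of generality.
1. S is the intersection of line QK and line RZ ⇒ S = (0, -1/4)
2. V is the centroid of triangle SZQ ⇒ V = (-1, -1/12)
3. J lies on line VS with VJ:JS = 2:1 ⇒ J = (-1/3, -7/36)
2·[VZJ] = 5/6, 2·[VSQ] = 5/4
[VZJ]:[VSQ] = 5/6:5/4 = 2/3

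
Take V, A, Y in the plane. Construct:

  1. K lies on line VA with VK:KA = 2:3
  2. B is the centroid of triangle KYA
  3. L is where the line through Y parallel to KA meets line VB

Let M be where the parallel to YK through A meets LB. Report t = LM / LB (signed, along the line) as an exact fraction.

t = 2/3

Choose coordinates V = (0, 0), A = (1, 0), Y = (0, 1).
1. K lies on line VA with VK:KA = 2:3 ⇒ K = (2/5, 0)
2. B is the centroid of triangle KYA ⇒ B = (7/15, 1/3)
3. L is where the line through Y parallel to KA meets line VB ⇒ L = (7/5, 1)
through A parallel to YK: direction (2/5, -1); meets LB at M = (7/9, 5/9)
M = L + t·(B−L) with t = 2/3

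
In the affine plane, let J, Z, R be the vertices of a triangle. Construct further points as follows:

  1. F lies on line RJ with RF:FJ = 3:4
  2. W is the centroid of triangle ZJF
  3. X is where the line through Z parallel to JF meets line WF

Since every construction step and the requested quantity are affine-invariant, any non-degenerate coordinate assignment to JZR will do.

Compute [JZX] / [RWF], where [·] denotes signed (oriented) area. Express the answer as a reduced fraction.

[JZX]:[RWF] = 4

Choose coordinates J = (0, 0), Z = (1, 0), R = (0, 1).
1. F lies on line RJ with RF:FJ = 3:4 ⇒ F = (0, 4/7)
2. W is the centroid of triangle ZJF ⇒ W = (1/3, 4/21)
3. X is where the line through Z parallel to JF meets line WF ⇒ X = (1, -4/7)
2·[JZX] = -4/7, 2·[RWF] = -1/7
[JZX]:[RWF] = -4/7:-1/7 = 4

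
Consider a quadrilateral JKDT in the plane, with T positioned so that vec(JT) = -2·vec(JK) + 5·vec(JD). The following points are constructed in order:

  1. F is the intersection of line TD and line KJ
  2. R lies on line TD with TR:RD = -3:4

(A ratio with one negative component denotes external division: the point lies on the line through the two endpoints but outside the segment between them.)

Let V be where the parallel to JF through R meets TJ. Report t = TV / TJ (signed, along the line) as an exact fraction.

t = -12/5

Choose coordinates J = (0, 0), K = (1, 0), D = (0, 1), T = (-2, 5).
1. F is the intersection of line TD and line KJ ⇒ F = (1/2, 0)
2. R lies on line TD with TR:RD = -3:4 ⇒ R = (-8, 17)
through R parallel to JF: direction (1/2, 0); meets TJ at V = (-34/5, 17)
V = T + t·(J−T) with t = -12/5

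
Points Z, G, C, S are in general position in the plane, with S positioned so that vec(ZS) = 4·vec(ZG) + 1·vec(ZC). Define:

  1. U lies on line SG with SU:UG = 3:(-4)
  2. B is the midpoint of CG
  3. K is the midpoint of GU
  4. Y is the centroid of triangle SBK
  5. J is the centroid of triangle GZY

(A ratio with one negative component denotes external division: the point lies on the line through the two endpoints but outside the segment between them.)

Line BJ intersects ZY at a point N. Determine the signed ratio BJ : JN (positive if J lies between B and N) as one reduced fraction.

BJ:JN = -31/7

Assign Z = (0, 0), G = (1, 0), C = (0, 1), S = (4, 1) — the answer is frame-independent, so this choice is without loss of generality.
1. U lies on line SG with SU:UG = 3:(-4) ⇒ U = (13, 4)
2. B is the midpoint of CG ⇒ B = (1/2, 1/2)
3. K is the midpoint of GU ⇒ K = (7, 2)
4. Y is the centroid of triangle SBK ⇒ Y = (23/6, 7/6)
5. J is the centroid of triangle GZY ⇒ J = (29/18, 7/18)
line BJ meets ZY at N = (253/186, 77/186)
J = B + t·(N−B) with t = 31/24, so BJ:JN = 31/24:-7/24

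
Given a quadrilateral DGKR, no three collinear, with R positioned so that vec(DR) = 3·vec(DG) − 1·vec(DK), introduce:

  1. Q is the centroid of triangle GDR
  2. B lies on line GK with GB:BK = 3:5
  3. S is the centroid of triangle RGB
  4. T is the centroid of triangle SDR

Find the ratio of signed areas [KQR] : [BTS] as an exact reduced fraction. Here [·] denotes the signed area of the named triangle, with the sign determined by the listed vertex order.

[KQR]:[BTS] = 48/7

Choose coordinates D = (0, 0), G = (1, 0), K = (0, 1), R = (3, -1).
1. Q is the centroid of triangle GDR ⇒ Q = (4/3, -1/3)
2. B lies on line GK with GB:BK = 3:5 ⇒ B = (5/8, 3/8)
3. S is the centroid of triangle RGB ⇒ S = (37/24, -5/24)
4. T is the centroid of triangle SDR ⇒ T = (109/72, -29/72)
2·[KQR] = 4/3, 2·[BTS] = 7/36
[KQR]:[BTS] = 4/3:7/36 = 48/7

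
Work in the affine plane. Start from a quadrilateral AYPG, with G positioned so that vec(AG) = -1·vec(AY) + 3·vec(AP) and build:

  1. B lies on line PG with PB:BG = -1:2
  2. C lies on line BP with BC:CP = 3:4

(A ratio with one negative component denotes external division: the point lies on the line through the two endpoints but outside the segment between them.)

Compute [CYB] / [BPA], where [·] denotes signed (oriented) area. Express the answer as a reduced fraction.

Assign A = (0, 0), Y = (1, 0), P = (0, 1), G = (-1, 3) — the answer is frame-independent, so this choice is without loss of generality.
1. B lies on line PG with PB:BG = -1:2 ⇒ B = (1, -1)
2. C lies on line BP with BC:CP = 3:4 ⇒ C = (4/7, -1/7)
2·[CYB] = -3/7, 2·[BPA] = 1
[CYB]:[BPA] = -3/7:1 = -3/7

[CYB]:[BPA] = -3/7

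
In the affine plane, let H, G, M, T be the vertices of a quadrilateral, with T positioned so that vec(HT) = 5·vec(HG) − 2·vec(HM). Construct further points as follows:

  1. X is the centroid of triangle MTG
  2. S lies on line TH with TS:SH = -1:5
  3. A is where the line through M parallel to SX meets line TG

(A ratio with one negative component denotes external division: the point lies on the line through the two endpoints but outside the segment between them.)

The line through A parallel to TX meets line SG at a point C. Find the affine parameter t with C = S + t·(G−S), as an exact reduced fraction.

Assign H = (0, 0), G = (1, 0), M = (0, 1), T = (5, -2) — the answer is frame-independent, so this choice is without loss of generality.
1. X is the centroid of triangle MTG ⇒ X = (2, -1/3)
2. S lies on line TH with TS:SH = -1:5 ⇒ S = (25/4, -5/2)
3. A is where the line through M parallel to SX meets line TG ⇒ A = (51, -25)
through A parallel to TX: direction (-3, 5/3); meets SG at C = (36, -50/3)
C = S + t·(G−S) with t = -17/3

t = -17/3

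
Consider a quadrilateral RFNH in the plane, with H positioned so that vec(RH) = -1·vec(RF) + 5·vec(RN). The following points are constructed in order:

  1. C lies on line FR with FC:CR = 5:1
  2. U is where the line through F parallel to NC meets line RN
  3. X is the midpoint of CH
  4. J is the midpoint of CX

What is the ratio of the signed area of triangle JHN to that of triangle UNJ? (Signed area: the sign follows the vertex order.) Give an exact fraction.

[JHN]:[UNJ] = 2/5

Work in coordinates with R = (0, 0), F = (1, 0), N = (0, 1), H = (-1, 5).
1. C lies on line FR with FC:CR = 5:1 ⇒ C = (1/6, 0)
2. U is where the line through F parallel to NC meets line RN ⇒ U = (0, 6)
3. X is the midpoint of CH ⇒ X = (-5/12, 5/2)
4. J is the midpoint of CX ⇒ J = (-1/8, 5/4)
2·[JHN] = -1/4, 2·[UNJ] = -5/8
[JHN]:[UNJ] = -1/4:-5/8 = 2/5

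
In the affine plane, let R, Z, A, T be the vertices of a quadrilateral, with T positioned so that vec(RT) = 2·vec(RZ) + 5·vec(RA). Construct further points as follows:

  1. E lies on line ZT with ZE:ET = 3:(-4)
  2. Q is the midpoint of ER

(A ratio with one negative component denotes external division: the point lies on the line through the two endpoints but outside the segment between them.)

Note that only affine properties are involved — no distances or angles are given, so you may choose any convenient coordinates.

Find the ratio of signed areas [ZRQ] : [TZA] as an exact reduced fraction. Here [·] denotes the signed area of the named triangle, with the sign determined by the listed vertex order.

Assign R = (0, 0), Z = (1, 0), A = (0, 1), T = (2, 5) — the answer is frame-independent, so this choice is without loss of generality.
1. E lies on line ZT with ZE:ET = 3:(-4) ⇒ E = (-2, -15)
2. Q is the midpoint of ER ⇒ Q = (-1, -15/2)
2·[ZRQ] = 15/2, 2·[TZA] = -6
[ZRQ]:[TZA] = 15/2:-6 = -5/4

[ZRQ]:[TZA] = -5/4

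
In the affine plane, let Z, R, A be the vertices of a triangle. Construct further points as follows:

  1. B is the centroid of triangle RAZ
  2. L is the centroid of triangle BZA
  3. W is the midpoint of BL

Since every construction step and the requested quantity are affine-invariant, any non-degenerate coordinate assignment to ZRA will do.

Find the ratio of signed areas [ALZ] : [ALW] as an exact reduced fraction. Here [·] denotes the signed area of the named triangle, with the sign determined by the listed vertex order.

[ALZ]:[ALW] = -2

Set Z = (0, 0), R = (1, 0), A = (0, 1); any affine frame gives the same invariant.
1. B is the centroid of triangle RAZ ⇒ B = (1/3, 1/3)
2. L is the centroid of triangle BZA ⇒ L = (1/9, 4/9)
3. W is the midpoint of BL ⇒ W = (2/9, 7/18)
2·[ALZ] = -1/9, 2·[ALW] = 1/18
[ALZ]:[ALW] = -1/9:1/18 = -2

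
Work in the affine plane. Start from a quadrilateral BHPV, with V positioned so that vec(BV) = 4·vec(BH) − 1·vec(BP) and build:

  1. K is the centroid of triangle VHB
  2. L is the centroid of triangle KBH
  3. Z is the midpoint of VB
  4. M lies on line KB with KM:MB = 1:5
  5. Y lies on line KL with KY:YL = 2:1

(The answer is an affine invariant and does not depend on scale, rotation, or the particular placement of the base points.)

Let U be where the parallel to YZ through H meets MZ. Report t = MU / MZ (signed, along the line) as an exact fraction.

t = 37

Choose coordinates B = (0, 0), H = (1, 0), P = (0, 1), V = (4, -1).
1. K is the centroid of triangle VHB ⇒ K = (5/3, -1/3)
2. L is the centroid of triangle KBH ⇒ L = (8/9, -1/9)
3. Z is the midpoint of VB ⇒ Z = (2, -1/2)
4. M lies on line KB with KM:MB = 1:5 ⇒ M = (25/18, -5/18)
5. Y lies on line KL with KY:YL = 2:1 ⇒ Y = (31/27, -5/27)
through H parallel to YZ: direction (23/27, -17/54); meets MZ at U = (24, -17/2)
U = M + t·(Z−M) with t = 37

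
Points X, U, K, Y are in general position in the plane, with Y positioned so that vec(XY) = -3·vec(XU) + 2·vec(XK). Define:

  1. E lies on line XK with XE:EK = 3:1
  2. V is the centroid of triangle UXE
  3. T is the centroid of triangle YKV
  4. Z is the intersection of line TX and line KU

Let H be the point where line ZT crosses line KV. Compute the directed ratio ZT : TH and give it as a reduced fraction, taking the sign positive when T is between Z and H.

Work in coordinates with X = (0, 0), U = (1, 0), K = (0, 1), Y = (-3, 2).
1. E lies on line XK with XE:EK = 3:1 ⇒ E = (0, 3/4)
2. V is the centroid of triangle UXE ⇒ V = (1/3, 1/4)
3. T is the centroid of triangle YKV ⇒ T = (-8/9, 13/12)
4. Z is the intersection of line TX and line KU ⇒ Z = (-32/7, 39/7)
line ZT meets KV at H = (32/33, -13/11)
T = Z + t·(H−Z) with t = 319/480, so ZT:TH = 319/480:161/480

ZT:TH = 319/161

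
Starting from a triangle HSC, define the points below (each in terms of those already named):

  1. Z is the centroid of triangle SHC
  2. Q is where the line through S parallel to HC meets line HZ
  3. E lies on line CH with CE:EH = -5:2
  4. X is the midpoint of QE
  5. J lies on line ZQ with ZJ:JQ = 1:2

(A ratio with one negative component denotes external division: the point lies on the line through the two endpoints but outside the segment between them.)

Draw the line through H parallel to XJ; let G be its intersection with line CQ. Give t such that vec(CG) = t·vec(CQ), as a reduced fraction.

t = 1/7

Assign H = (0, 0), S = (1, 0), C = (0, 1) — the answer is frame-independent, so this choice is without loss of generality.
1. Z is the centroid of triangle SHC ⇒ Z = (1/3, 1/3)
2. Q is where the line through S parallel to HC meets line HZ ⇒ Q = (1, 1)
3. E lies on line CH with CE:EH = -5:2 ⇒ E = (0, -2/3)
4. X is the midpoint of QE ⇒ X = (1/2, 1/6)
5. J lies on line ZQ with ZJ:JQ = 1:2 ⇒ J = (5/9, 5/9)
through H parallel to XJ: direction (1/18, 7/18); meets CQ at G = (1/7, 1)
G = C + t·(Q−C) with t = 1/7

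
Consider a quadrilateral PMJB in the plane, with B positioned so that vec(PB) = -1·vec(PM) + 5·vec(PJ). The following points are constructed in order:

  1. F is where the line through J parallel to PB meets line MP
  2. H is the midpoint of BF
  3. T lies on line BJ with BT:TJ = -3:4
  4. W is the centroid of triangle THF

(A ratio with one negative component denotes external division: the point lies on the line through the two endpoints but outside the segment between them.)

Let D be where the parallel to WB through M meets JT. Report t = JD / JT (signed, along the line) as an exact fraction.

t = 11/4

Work in coordinates with P = (0, 0), M = (1, 0), J = (0, 1), B = (-1, 5).
1. F is where the line through J parallel to PB meets line MP ⇒ F = (1/5, 0)
2. H is the midpoint of BF ⇒ H = (-2/5, 5/2)
3. T lies on line BJ with BT:TJ = -3:4 ⇒ T = (-4, 17)
4. W is the centroid of triangle THF ⇒ W = (-7/5, 13/2)
through M parallel to WB: direction (2/5, -3/2); meets JT at D = (-11, 45)
D = J + t·(T−J) with t = 11/4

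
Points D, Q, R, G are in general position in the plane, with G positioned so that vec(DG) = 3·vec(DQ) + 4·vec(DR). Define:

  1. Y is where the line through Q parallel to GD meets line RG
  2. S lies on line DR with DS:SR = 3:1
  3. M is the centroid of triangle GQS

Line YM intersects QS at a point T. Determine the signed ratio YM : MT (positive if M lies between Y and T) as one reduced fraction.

Choose coordinates D = (0, 0), Q = (1, 0), R = (0, 1), G = (3, 4).
1. Y is where the line through Q parallel to GD meets line RG ⇒ Y = (7, 8)
2. S lies on line DR with DS:SR = 3:1 ⇒ S = (0, 3/4)
3. M is the centroid of triangle GQS ⇒ M = (4/3, 19/12)
line YM meets QS at T = (23/64, 123/256)
M = Y + t·(T−Y) with t = 64/75, so YM:MT = 64/75:11/75

YM:MT = 64/11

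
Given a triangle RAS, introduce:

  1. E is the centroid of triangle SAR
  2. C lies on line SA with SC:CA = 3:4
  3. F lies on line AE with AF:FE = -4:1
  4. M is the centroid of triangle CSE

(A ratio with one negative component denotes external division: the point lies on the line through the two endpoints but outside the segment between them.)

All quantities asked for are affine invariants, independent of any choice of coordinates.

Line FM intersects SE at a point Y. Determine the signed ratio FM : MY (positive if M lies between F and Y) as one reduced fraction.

FM:MY = -10/3

Assign R = (0, 0), A = (1, 0), S = (0, 1) — the answer is frame-independent, so this choice is without loss of generality.
1. E is the centroid of triangle SAR ⇒ E = (1/3, 1/3)
2. C lies on line SA with SC:CA = 3:4 ⇒ C = (3/7, 4/7)
3. F lies on line AE with AF:FE = -4:1 ⇒ F = (1/9, 4/9)
4. M is the centroid of triangle CSE ⇒ M = (16/63, 40/63)
line FM meets SE at Y = (19/90, 26/45)
M = F + t·(Y−F) with t = 10/7, so FM:MY = 10/7:-3/7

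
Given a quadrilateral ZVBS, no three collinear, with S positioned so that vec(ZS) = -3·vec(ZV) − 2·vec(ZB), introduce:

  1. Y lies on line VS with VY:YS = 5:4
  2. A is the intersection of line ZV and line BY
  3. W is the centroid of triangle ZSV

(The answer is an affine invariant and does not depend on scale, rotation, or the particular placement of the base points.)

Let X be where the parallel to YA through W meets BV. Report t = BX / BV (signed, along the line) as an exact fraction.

t = 17/90

Work in coordinates with Z = (0, 0), V = (1, 0), B = (0, 1), S = (-3, -2).
1. Y lies on line VS with VY:YS = 5:4 ⇒ Y = (-11/9, -10/9)
2. A is the intersection of line ZV and line BY ⇒ A = (-11/19, 0)
3. W is the centroid of triangle ZSV ⇒ W = (-2/3, -2/3)
through W parallel to YA: direction (110/171, 10/9); meets BV at X = (17/90, 73/90)
X = B + t·(V−B) with t = 17/90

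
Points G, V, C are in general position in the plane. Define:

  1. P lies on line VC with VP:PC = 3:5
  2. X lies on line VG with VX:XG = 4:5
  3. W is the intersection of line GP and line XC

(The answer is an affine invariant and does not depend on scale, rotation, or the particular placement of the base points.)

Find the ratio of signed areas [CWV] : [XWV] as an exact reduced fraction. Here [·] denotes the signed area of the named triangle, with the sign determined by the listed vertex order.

Work in coordinates with G = (0, 0), V = (1, 0), C = (0, 1).
1. P lies on line VC with VP:PC = 3:5 ⇒ P = (5/8, 3/8)
2. X lies on line VG with VX:XG = 4:5 ⇒ X = (5/9, 0)
3. W is the intersection of line GP and line XC ⇒ W = (5/12, 1/4)
2·[CWV] = 1/3, 2·[XWV] = -1/9
[CWV]:[XWV] = 1/3:-1/9 = -3

[CWV]:[XWV] = -3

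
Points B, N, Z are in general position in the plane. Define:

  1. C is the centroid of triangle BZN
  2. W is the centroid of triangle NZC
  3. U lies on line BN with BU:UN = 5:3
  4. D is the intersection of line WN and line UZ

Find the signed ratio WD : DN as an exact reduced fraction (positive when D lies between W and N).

Assign B = (0, 0), N = (1, 0), Z = (0, 1) — the answer is frame-independent, so this choice is without loss of generality.
1. C is the centroid of triangle BZN ⇒ C = (1/3, 1/3)
2. W is the centroid of triangle NZC ⇒ W = (4/9, 4/9)
3. U lies on line BN with BU:UN = 5:3 ⇒ U = (5/8, 0)
4. D is the intersection of line WN and line UZ ⇒ D = (1/4, 3/5)
D = W + t·(N−W) with t = -7/20, so WD:DN = t:(1−t) = -7/20:27/20

WD:DN = -7/27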